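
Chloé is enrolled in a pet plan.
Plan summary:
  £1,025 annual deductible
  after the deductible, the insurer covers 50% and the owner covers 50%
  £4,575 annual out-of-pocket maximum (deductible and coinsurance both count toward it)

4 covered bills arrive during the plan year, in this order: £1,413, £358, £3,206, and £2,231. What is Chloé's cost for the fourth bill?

£1,115.50

Claim 1 — £1,413: £1,025 to deductible, leaving £388; owner's 50% is £194. Cost to owner: £1,219. OOP to date £1,219.
Claim 2 — £358: deductible already satisfied, so owner's share is 50% × £358 = £179. Owner pays £179; OOP now £1,398.
Claim 3 — £3,206: 50% coinsurance on £3,206 = £1,603. Cost to owner: £1,603. OOP to date £3,001.
Claim 4 — £2,231: 50% coinsurance on £2,231 = £1,115.50. Owner pays £1,115.50; OOP now £4,116.50.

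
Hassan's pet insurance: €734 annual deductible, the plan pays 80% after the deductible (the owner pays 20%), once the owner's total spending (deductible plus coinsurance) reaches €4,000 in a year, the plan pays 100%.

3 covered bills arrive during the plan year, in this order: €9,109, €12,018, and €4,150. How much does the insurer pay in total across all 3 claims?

€21,277

Bill 1, €9,109: deductible takes €734, €8,375 remains; 20% of €8,375 = €1,675. Owner owes €2,409 (running OOP €2,409). Plan pays €9,109 − €2,409 = €6,700.
Bill 2, €12,018: deductible met; 20% of €12,018 = €2,403.60. That would push OOP to €4,812.60, over the €4,000 cap, so owner pays €4,000 − €2,409 = €1,591. Plan pays €12,018 − €1,591 = €10,427.
Bill 3, €4,150: deductible already satisfied, so owner's share is 20% × €4,150 = €830. That would push OOP to €4,830, over the €4,000 cap, so owner pays €4,000 − €4,000 = €0. Plan pays €4,150 − €0 = €4,150.
Insurer total: €6,700 + €10,427 + €4,150 = €21,277.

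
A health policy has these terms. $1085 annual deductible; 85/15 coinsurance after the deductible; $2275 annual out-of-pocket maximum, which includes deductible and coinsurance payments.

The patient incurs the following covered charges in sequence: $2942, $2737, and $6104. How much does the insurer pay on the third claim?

$5603.10

#1 ($2942): $1085 finishes the deductible; $1857 goes to coinsurance; coinsurance $1857 × 15% = $278.55. Cost to patient: $1363.55. OOP to date $1363.55. Plan pays $2942 − $1363.55 = $1578.45.
#2 ($2737): 15% coinsurance on $2737 = $410.55. Patient pays $410.55; OOP now $1774.10. Insurer: $2737 − $410.55 = $2326.45.
#3 ($6104): 15% coinsurance on $6104 = $915.60. That would push OOP to $2689.70, over the $2275 cap, so patient pays $2275 − $1774.10 = $500.90. Insurer: $6104 − $500.90 = $5603.10.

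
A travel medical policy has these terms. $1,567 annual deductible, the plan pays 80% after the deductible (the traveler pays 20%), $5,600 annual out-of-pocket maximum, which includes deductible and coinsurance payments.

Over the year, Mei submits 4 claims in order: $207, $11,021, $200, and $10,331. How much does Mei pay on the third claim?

#1 ($207): entire amount goes to the deductible. Traveler pays $207; OOP now $207.
#2 ($11,021): $1,360 finishes the deductible; $9,661 goes to coinsurance; coinsurance $9,661 × 20% = $1,932.20. Traveler pays $3,292.20; OOP now $3,499.20.
#3 ($200): deductible met; 20% of $200 = $40. Traveler pays $40; OOP now $3,539.20.

$40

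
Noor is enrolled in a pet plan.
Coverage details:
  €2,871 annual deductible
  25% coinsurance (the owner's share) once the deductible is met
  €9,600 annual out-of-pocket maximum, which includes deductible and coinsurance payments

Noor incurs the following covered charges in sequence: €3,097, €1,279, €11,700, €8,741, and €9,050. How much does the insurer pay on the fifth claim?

#1 (€3,097): €2,871 finishes the deductible; €226 goes to coinsurance; 25% of €226 = €56.50. Owner pays €2,927.50; OOP now €2,927.50. Plan pays €3,097 − €2,927.50 = €169.50.
#2 (€1,279): deductible already satisfied, so owner's share is 25% × €1,279 = €319.75. Cost to owner: €319.75. OOP to date €3,247.25. Plan pays €1,279 − €319.75 = €959.25.
#3 (€11,700): deductible already satisfied, so owner's share is 25% × €11,700 = €2,925. Cost to owner: €2,925. OOP to date €6,172.25. Insurer: €11,700 − €2,925 = €8,775.
#4 (€8,741): deductible met; 25% of €8,741 = €2,185.25. Owner owes €2,185.25 (running OOP €8,357.50). Insurer: €8,741 − €2,185.25 = €6,555.75.
#5 (€9,050): deductible met; 25% of €9,050 = €2,262.50. That would push OOP to €10,620, over the €9,600 cap, so owner pays €9,600 − €8,357.50 = €1,242.50. Plan pays €9,050 − €1,242.50 = €7,807.50.

€7,807.50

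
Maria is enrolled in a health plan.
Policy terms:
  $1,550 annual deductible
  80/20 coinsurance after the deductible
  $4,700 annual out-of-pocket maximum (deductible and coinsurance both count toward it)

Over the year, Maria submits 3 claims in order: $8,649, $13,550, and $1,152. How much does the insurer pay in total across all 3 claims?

Bill 1, $8,649: $1,550 to deductible, leaving $7,099; coinsurance $7,099 × 20% = $1,419.80. Patient owes $2,969.80 (running OOP $2,969.80). Insurer: $8,649 − $2,969.80 = $5,679.20.
Bill 2, $13,550: deductible already satisfied, so patient's share is 20% × $13,550 = $2,710. That would push OOP to $5,679.80, over the $4,700 cap, so patient pays $4,700 − $2,969.80 = $1,730.20. Insurer: $13,550 − $1,730.20 = $11,819.80.
Bill 3, $1,152: deductible met; 20% of $1,152 = $230.40. That would push OOP to $4,930.40, over the $4,700 cap, so patient pays $4,700 − $4,700 = $0. Insurer: $1,152 − $0 = $1,152.
Insurer total = bills − patient's total = $23,351 − $4,700 = $18,651.

$18,651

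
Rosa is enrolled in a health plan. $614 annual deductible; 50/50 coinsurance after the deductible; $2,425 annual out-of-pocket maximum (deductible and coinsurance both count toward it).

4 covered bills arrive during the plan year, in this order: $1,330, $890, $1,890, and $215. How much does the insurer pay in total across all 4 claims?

$1,900

Claim 1 ($1,330): $614 to deductible, leaving $716; patient's 50% is $358. Patient pays $972; OOP now $972. Insurer: $1,330 − $972 = $358.
Claim 2 ($890): deductible met; 50% of $890 = $445. Cost to patient: $445. OOP to date $1,417. Plan pays $890 − $445 = $445.
Claim 3 ($1,890): 50% coinsurance on $1,890 = $945. Cost to patient: $945. OOP to date $2,362. Plan pays $1,890 − $945 = $945.
Claim 4 ($215): 50% coinsurance on $215 = $107.50. Adding that to $2,362 gives $2,469.50, past the $2,425 cap; patient pays only $2,425 − $2,362 = $63. Insurer: $215 − $63 = $152.
Insurer total: $358 + $445 + $945 + $152 = $1,900.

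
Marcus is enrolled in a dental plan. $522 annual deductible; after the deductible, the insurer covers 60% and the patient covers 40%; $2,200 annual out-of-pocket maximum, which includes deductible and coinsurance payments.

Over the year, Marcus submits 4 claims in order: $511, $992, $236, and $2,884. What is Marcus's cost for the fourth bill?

#1 ($511): fully absorbed by the deductible. Cost to patient: $511. OOP to date $511.
#2 ($992): deductible takes $11, $981 remains; patient's 40% is $392.40. Patient pays $403.40; OOP now $914.40.
#3 ($236): 40% coinsurance on $236 = $94.40. Patient pays $94.40; OOP now $1,008.80.
#4 ($2,884): deductible met; 40% of $2,884 = $1,153.60. Patient owes $1,153.60 (running OOP $2,162.40).

$1,153.60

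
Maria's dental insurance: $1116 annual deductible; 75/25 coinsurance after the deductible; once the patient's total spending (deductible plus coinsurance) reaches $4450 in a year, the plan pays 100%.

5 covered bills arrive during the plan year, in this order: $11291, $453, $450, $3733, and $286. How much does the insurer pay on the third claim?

Claim 1 — $11291: $1116 to deductible, leaving $10175; patient's 25% is $2543.75. Patient pays $3659.75; OOP now $3659.75. Insurer: $11291 − $3659.75 = $7631.25.
Claim 2 — $453: deductible already satisfied, so patient's share is 25% × $453 = $113.25. Patient owes $113.25 (running OOP $3773). Insurer: $453 − $113.25 = $339.75.
Claim 3 — $450: deductible met; 25% of $450 = $112.50. Patient owes $112.50 (running OOP $3885.50). Plan pays $450 − $112.50 = $337.50.

$337.50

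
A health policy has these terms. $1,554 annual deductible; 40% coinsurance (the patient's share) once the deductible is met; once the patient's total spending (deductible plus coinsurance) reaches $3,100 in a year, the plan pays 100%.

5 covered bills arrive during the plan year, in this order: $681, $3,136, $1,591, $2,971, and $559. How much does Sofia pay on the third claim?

$636.40

#1 ($681): fully absorbed by the deductible. Patient owes $681 (running OOP $681).
#2 ($3,136): $873 to deductible, leaving $2,263; 40% of $2,263 = $905.20. Patient pays $1,778.20; OOP now $2,459.20.
#3 ($1,591): 40% coinsurance on $1,591 = $636.40. Patient pays $636.40; OOP now $3,095.60.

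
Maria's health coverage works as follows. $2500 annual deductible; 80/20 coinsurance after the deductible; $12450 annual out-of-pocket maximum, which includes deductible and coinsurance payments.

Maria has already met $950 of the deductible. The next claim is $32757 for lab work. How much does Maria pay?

Remaining deductible: $2500 − $950 = $1550.
After the $1550 deductible portion, $32757 − $1550 = $31207 is subject to coinsurance.
20% of $31207 = $6241.40 falls to the patient.
Patient responsibility before any cap: $1550 + $6241.40 = $7791.40.
Year-to-date out-of-pocket becomes $950 + $7791.40 = $8741.40, still under the $12450 maximum, so no cap applies.

$7791.40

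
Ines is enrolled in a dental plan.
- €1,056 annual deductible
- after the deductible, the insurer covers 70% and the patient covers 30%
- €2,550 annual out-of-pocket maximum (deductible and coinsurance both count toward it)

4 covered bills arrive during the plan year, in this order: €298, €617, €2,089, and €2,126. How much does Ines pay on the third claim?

#1 (€298): all of it applies to the deductible. Patient pays €298; OOP now €298.
#2 (€617): entire amount goes to the deductible. Patient pays €617; OOP now €915.
#3 (€2,089): €141 finishes the deductible; €1,948 goes to coinsurance; patient's 30% is €584.40. Patient pays €725.40; OOP now €1,640.40.

€725.40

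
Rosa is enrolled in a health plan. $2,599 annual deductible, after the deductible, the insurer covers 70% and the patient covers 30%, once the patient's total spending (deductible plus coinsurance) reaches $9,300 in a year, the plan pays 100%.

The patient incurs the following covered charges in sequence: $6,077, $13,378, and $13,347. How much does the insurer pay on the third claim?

Claim 1 ($6,077): $2,599 finishes the deductible; $3,478 goes to coinsurance; 30% of $3,478 = $1,043.40. Patient owes $3,642.40 (running OOP $3,642.40). Insurer: $6,077 − $3,642.40 = $2,434.60.
Claim 2 ($13,378): deductible met; 30% of $13,378 = $4,013.40. Patient owes $4,013.40 (running OOP $7,655.80). Plan pays $13,378 − $4,013.40 = $9,364.60.
Claim 3 ($13,347): 30% coinsurance on $13,347 = $4,004.10. That would push OOP to $11,659.90, over the $9,300 cap, so patient pays $9,300 − $7,655.80 = $1,644.20. Plan pays $13,347 − $1,644.20 = $11,702.80.

$11,702.80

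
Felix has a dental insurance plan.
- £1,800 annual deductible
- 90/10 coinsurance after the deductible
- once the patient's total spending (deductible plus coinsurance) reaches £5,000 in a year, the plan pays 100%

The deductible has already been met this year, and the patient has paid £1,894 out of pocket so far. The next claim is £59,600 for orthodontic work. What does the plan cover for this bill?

£56,494

With the deductible met, the entire £59,600 is subject to coinsurance.
Coinsurance: £59,600 × 10% = £5,960.
That would bring total out-of-pocket to £7,854, past the £5,000 cap. The patient is capped at £5,000 − £1,894 = £3,106 on this claim.
Insurer pays the balance: £59,600 − £3,106 = £56,494.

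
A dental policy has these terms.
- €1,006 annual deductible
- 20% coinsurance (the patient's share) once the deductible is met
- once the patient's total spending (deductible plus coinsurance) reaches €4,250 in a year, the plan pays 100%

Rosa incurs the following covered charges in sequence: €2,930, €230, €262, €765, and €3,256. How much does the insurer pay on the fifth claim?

Claim 1 (€2,930): €1,006 to deductible, leaving €1,924; patient's 20% is €384.80. Patient owes €1,390.80 (running OOP €1,390.80). Insurer: €2,930 − €1,390.80 = €1,539.20.
Claim 2 (€230): deductible met; 20% of €230 = €46. Patient owes €46 (running OOP €1,436.80). Plan pays €230 − €46 = €184.
Claim 3 (€262): 20% coinsurance on €262 = €52.40. Patient owes €52.40 (running OOP €1,489.20). Insurer: €262 − €52.40 = €209.60.
Claim 4 (€765): deductible met; 20% of €765 = €153. Patient pays €153; OOP now €1,642.20. Plan pays €765 − €153 = €612.
Claim 5 (€3,256): deductible already satisfied, so patient's share is 20% × €3,256 = €651.20. Cost to patient: €651.20. OOP to date €2,293.40. Plan pays €3,256 − €651.20 = €2,604.80.

€2,604.80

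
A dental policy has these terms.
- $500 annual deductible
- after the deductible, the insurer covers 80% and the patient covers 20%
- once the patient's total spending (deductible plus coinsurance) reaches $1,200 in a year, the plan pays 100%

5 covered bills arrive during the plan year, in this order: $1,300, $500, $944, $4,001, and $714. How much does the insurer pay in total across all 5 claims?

$6,259

Bill 1, $1,300: deductible takes $500, $800 remains; coinsurance $800 × 20% = $160. Patient pays $660; OOP now $660. Insurer: $1,300 − $660 = $640.
Bill 2, $500: deductible already satisfied, so patient's share is 20% × $500 = $100. Patient pays $100; OOP now $760. Plan pays $500 − $100 = $400.
Bill 3, $944: deductible already satisfied, so patient's share is 20% × $944 = $188.80. Patient owes $188.80 (running OOP $948.80). Plan pays $944 − $188.80 = $755.20.
Bill 4, $4,001: 20% coinsurance on $4,001 = $800.20. That would push OOP to $1,749, over the $1,200 cap, so patient pays $1,200 − $948.80 = $251.20. Plan pays $4,001 − $251.20 = $3,749.80.
Bill 5, $714: 20% coinsurance on $714 = $142.80. OOP would hit $1,342.80 > $1,200, so the cap limits the patient to $1,200 − $1,200 = $0. Insurer: $714 − $0 = $714.
Insurer total: $640 + $400 + $755.20 + $3,749.80 + $714 = $6,259.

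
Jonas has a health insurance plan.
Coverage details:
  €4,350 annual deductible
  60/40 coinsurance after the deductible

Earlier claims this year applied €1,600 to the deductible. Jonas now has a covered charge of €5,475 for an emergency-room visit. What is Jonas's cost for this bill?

€1,600 of the €4,350 deductible is already met, leaving €2,750.
That leaves €5,475 − €2,750 = €2,725 for coinsurance.
Coinsurance: €2,725 × 40% = €1,090.
So the patient owes €2,750 + €1,090 = €3,840.

€3,840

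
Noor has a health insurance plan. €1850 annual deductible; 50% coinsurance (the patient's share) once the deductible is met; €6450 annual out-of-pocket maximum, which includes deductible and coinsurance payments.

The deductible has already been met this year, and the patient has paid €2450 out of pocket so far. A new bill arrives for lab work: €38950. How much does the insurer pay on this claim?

The deductible is already satisfied, so the full bill goes to coinsurance.
Coinsurance: €38950 × 50% = €19475.
Adding €19475 to the €2450 already spent would give €21925, which exceeds the €6450 cap; the patient pays just €6450 − €2450 = €4000.
The plan picks up €38950 − €4000 = €34950.

€34950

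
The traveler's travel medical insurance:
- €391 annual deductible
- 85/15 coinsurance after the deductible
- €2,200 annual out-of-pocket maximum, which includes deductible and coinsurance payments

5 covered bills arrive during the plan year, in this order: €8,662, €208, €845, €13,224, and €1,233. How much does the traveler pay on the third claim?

€126.75

#1 (€8,662): deductible takes €391, €8,271 remains; coinsurance €8,271 × 15% = €1,240.65. Traveler pays €1,631.65; OOP now €1,631.65.
#2 (€208): deductible already satisfied, so traveler's share is 15% × €208 = €31.20. Traveler pays €31.20; OOP now €1,662.85.
#3 (€845): 15% coinsurance on €845 = €126.75. Cost to traveler: €126.75. OOP to date €1,789.60.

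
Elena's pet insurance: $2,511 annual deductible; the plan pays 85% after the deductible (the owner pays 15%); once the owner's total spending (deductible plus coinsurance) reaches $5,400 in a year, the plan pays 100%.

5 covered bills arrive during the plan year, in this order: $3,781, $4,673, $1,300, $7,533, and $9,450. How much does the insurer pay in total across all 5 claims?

Claim 1 ($3,781): $2,511 finishes the deductible; $1,270 goes to coinsurance; owner's 15% is $190.50. Cost to owner: $2,701.50. OOP to date $2,701.50. Insurer: $3,781 − $2,701.50 = $1,079.50.
Claim 2 ($4,673): 15% coinsurance on $4,673 = $700.95. Owner pays $700.95; OOP now $3,402.45. Insurer: $4,673 − $700.95 = $3,972.05.
Claim 3 ($1,300): deductible met; 15% of $1,300 = $195. Owner pays $195; OOP now $3,597.45. Plan pays $1,300 − $195 = $1,105.
Claim 4 ($7,533): 15% coinsurance on $7,533 = $1,129.95. Cost to owner: $1,129.95. OOP to date $4,727.40. Insurer: $7,533 − $1,129.95 = $6,403.05.
Claim 5 ($9,450): 15% coinsurance on $9,450 = $1,417.50. Adding that to $4,727.40 gives $6,144.90, past the $5,400 cap; owner pays only $5,400 − $4,727.40 = $672.60. Plan pays $9,450 − $672.60 = $8,777.40.
Insurer total = bills − owner's total = $26,737 − $5,400 = $21,337.

$21,337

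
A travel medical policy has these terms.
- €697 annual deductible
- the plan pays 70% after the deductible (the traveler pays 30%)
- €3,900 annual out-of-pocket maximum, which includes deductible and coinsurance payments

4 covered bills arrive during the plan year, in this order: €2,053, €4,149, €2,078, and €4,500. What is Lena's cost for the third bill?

€623.40

Claim 1 — €2,053: deductible takes €697, €1,356 remains; coinsurance €1,356 × 30% = €406.80. Traveler pays €1,103.80; OOP now €1,103.80.
Claim 2 — €4,149: deductible already satisfied, so traveler's share is 30% × €4,149 = €1,244.70. Traveler pays €1,244.70; OOP now €2,348.50.
Claim 3 — €2,078: deductible met; 30% of €2,078 = €623.40. Traveler pays €623.40; OOP now €2,971.90.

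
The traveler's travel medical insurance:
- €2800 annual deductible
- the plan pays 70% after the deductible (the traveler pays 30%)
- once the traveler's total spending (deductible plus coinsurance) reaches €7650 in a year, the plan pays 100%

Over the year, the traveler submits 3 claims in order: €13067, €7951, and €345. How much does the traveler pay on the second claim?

€1769.90

Claim 1 — €13067: €2800 finishes the deductible; €10267 goes to coinsurance; coinsurance €10267 × 30% = €3080.10. Traveler owes €5880.10 (running OOP €5880.10).
Claim 2 — €7951: 30% coinsurance on €7951 = €2385.30. OOP would hit €8265.40 > €7650, so the cap limits the traveler to €7650 − €5880.10 = €1769.90.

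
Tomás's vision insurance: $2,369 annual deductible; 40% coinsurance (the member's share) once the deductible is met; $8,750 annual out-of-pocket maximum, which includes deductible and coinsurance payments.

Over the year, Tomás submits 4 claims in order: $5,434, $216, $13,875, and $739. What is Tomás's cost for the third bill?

$5,068.60

Claim 1 — $5,434: $2,369 finishes the deductible; $3,065 goes to coinsurance; 40% of $3,065 = $1,226. Cost to member: $3,595. OOP to date $3,595.
Claim 2 — $216: 40% coinsurance on $216 = $86.40. Member owes $86.40 (running OOP $3,681.40).
Claim 3 — $13,875: deductible met; 40% of $13,875 = $5,550. That would push OOP to $9,231.40, over the $8,750 cap, so member pays $8,750 − $3,681.40 = $5,068.60.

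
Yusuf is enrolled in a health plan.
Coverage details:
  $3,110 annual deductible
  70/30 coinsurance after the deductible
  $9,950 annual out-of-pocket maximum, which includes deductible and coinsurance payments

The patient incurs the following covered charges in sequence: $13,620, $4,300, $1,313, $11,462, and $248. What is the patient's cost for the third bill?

Claim 1 ($13,620): $3,110 finishes the deductible; $10,510 goes to coinsurance; 30% of $10,510 = $3,153. Patient pays $6,263; OOP now $6,263.
Claim 2 ($4,300): deductible already satisfied, so patient's share is 30% × $4,300 = $1,290. Patient pays $1,290; OOP now $7,553.
Claim 3 ($1,313): 30% coinsurance on $1,313 = $393.90. Cost to patient: $393.90. OOP to date $7,946.90.

$393.90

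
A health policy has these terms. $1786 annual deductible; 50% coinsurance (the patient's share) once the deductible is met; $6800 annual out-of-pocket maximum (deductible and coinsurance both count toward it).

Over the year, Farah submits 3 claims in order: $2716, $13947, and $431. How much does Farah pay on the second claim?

$4549

#1 ($2716): $1786 finishes the deductible; $930 goes to coinsurance; 50% of $930 = $465. Patient owes $2251 (running OOP $2251).
#2 ($13947): deductible already satisfied, so patient's share is 50% × $13947 = $6973.50. That would push OOP to $9224.50, over the $6800 cap, so patient pays $6800 − $2251 = $4549.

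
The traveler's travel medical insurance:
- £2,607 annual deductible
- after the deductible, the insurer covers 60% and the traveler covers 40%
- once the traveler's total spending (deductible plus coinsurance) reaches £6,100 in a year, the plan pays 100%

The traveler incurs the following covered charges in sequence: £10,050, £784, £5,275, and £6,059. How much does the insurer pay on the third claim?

Claim 1 (£10,050): £2,607 to deductible, leaving £7,443; 40% of £7,443 = £2,977.20. Traveler owes £5,584.20 (running OOP £5,584.20). Insurer: £10,050 − £5,584.20 = £4,465.80.
Claim 2 (£784): deductible met; 40% of £784 = £313.60. Traveler owes £313.60 (running OOP £5,897.80). Insurer: £784 − £313.60 = £470.40.
Claim 3 (£5,275): deductible already satisfied, so traveler's share is 40% × £5,275 = £2,110. Adding that to £5,897.80 gives £8,007.80, past the £6,100 cap; traveler pays only £6,100 − £5,897.80 = £202.20. Plan pays £5,275 − £202.20 = £5,072.80.

£5,072.80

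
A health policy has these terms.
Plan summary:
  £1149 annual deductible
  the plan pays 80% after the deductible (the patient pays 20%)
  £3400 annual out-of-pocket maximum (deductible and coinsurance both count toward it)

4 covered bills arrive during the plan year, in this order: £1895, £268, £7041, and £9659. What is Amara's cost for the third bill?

#1 (£1895): deductible takes £1149, £746 remains; 20% of £746 = £149.20. Patient owes £1298.20 (running OOP £1298.20).
#2 (£268): deductible already satisfied, so patient's share is 20% × £268 = £53.60. Patient owes £53.60 (running OOP £1351.80).
#3 (£7041): 20% coinsurance on £7041 = £1408.20. Cost to patient: £1408.20. OOP to date £2760.

£1408.20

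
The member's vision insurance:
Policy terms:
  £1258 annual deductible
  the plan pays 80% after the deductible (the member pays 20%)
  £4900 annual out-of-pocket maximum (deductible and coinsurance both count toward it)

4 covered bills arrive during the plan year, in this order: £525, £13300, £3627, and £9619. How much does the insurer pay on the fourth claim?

£9215.80

Claim 1 — £525: fully absorbed by the deductible. Member pays £525; OOP now £525. Plan pays £525 − £525 = £0.
Claim 2 — £13300: £733 finishes the deductible; £12567 goes to coinsurance; member's 20% is £2513.40. Cost to member: £3246.40. OOP to date £3771.40. Insurer: £13300 − £3246.40 = £10053.60.
Claim 3 — £3627: 20% coinsurance on £3627 = £725.40. Member pays £725.40; OOP now £4496.80. Insurer: £3627 − £725.40 = £2901.60.
Claim 4 — £9619: 20% coinsurance on £9619 = £1923.80. Adding that to £4496.80 gives £6420.60, past the £4900 cap; member pays only £4900 − £4496.80 = £403.20. Plan pays £9619 − £403.20 = £9215.80.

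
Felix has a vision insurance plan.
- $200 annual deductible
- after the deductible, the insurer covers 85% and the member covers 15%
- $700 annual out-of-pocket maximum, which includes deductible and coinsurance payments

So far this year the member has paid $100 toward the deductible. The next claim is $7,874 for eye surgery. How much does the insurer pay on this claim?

$7,274

Deductible still to meet: $200 − $100 = $100.
That leaves $7,874 − $100 = $7,774 for coinsurance.
Member's 15% share of $7,774 is $1,166.10.
That puts the member's cost at $100 + $1,166.10 = $1,266.10 before any cap.
Year-to-date out-of-pocket would reach $100 + $1,266.10 = $1,366.10, above the $700 maximum, so the member pays only $700 − $100 = $600.
Insurer pays the balance: $7,874 − $600 = $7,274.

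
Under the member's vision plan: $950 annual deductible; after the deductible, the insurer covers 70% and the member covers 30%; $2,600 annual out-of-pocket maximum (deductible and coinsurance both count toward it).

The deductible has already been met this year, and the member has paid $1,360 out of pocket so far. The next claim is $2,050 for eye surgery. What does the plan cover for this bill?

$1,435

The deductible is already satisfied, so the full bill goes to coinsurance.
Member's 30% share of $2,050 is $615.
Cumulative spending $1,360 + $615 = $1,975 stays under the $2,600 maximum.
The insurer covers the remainder: $2,050 − $615 = $1,435.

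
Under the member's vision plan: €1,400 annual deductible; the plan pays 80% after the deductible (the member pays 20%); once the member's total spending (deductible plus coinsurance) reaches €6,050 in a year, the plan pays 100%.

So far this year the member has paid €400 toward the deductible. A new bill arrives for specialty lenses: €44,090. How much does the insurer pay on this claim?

€38,440

€400 of the €1,400 deductible is already met, leaving €1,000.
The remaining €43,090 (= €44,090 − €1,000) moves to coinsurance.
Coinsurance: €43,090 × 20% = €8,618.
That puts the member's cost at €1,000 + €8,618 = €9,618 before any cap.
Year-to-date out-of-pocket would reach €400 + €9,618 = €10,018, above the €6,050 maximum, so the member pays only €6,050 − €400 = €5,650.
The insurer covers the remainder: €44,090 − €5,650 = €38,440.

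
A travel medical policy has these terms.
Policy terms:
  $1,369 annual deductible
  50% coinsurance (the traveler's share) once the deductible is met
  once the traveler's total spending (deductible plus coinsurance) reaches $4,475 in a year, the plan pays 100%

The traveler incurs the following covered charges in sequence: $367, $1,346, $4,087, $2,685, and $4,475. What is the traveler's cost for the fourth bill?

Bill 1, $367: entire amount goes to the deductible. Cost to traveler: $367. OOP to date $367.
Bill 2, $1,346: $1,002 to deductible, leaving $344; traveler's 50% is $172. Traveler pays $1,174; OOP now $1,541.
Bill 3, $4,087: deductible already satisfied, so traveler's share is 50% × $4,087 = $2,043.50. Traveler owes $2,043.50 (running OOP $3,584.50).
Bill 4, $2,685: deductible met; 50% of $2,685 = $1,342.50. Adding that to $3,584.50 gives $4,927, past the $4,475 cap; traveler pays only $4,475 − $3,584.50 = $890.50.

$890.50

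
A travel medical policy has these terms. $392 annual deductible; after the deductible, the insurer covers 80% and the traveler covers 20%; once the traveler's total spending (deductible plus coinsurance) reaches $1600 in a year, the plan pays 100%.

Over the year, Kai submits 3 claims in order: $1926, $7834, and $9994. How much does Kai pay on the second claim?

Claim 1 — $1926: $392 finishes the deductible; $1534 goes to coinsurance; coinsurance $1534 × 20% = $306.80. Traveler pays $698.80; OOP now $698.80.
Claim 2 — $7834: deductible met; 20% of $7834 = $1566.80. That would push OOP to $2265.60, over the $1600 cap, so traveler pays $1600 − $698.80 = $901.20.

$901.20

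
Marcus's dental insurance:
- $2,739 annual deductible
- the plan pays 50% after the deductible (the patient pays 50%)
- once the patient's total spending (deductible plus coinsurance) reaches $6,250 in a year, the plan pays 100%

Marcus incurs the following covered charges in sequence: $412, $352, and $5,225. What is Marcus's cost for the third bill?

$3,600

Bill 1, $412: all of it applies to the deductible. Cost to patient: $412. OOP to date $412.
Bill 2, $352: all of it applies to the deductible. Patient owes $352 (running OOP $764).
Bill 3, $5,225: $1,975 to deductible, leaving $3,250; coinsurance $3,250 × 50% = $1,625. Patient owes $3,600 (running OOP $4,364).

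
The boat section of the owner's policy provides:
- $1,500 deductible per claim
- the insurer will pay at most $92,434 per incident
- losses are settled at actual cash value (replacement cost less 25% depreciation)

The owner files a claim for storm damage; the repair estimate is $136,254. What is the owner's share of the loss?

$43,820

Depreciate 25%: the covered value is $136,254 × 0.75 = $102,190.50.
Less the $1,500 deductible: $102,190.50 − $1,500 = $100,690.50.
The $92,434 per-incident cap binds; insurer pays $92,434.
Owner's share is the uncovered remainder: $136,254 − $92,434 = $43,820.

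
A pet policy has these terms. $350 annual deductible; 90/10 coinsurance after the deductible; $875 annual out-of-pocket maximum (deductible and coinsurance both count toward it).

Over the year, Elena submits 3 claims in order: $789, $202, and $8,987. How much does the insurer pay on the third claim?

$8,526.10

Bill 1, $789: $350 finishes the deductible; $439 goes to coinsurance; 10% of $439 = $43.90. Owner owes $393.90 (running OOP $393.90). Plan pays $789 − $393.90 = $395.10.
Bill 2, $202: 10% coinsurance on $202 = $20.20. Owner owes $20.20 (running OOP $414.10). Insurer: $202 − $20.20 = $181.80.
Bill 3, $8,987: 10% coinsurance on $8,987 = $898.70. That would push OOP to $1,312.80, over the $875 cap, so owner pays $875 − $414.10 = $460.90. Plan pays $8,987 − $460.90 = $8,526.10.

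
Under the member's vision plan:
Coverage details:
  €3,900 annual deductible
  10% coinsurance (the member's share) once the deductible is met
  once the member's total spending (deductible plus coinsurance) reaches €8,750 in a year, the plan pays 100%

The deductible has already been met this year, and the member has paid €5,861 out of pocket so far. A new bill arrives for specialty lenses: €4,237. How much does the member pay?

€423.70

With the deductible met, the entire €4,237 is subject to coinsurance.
Coinsurance: €4,237 × 10% = €423.70.
Cumulative spending €5,861 + €423.70 = €6,284.70 stays under the €8,750 maximum.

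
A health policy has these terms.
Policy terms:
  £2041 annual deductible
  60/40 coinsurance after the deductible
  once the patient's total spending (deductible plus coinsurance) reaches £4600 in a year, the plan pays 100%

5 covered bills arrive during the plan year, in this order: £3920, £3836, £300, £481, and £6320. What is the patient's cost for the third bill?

#1 (£3920): deductible takes £2041, £1879 remains; coinsurance £1879 × 40% = £751.60. Cost to patient: £2792.60. OOP to date £2792.60.
#2 (£3836): deductible met; 40% of £3836 = £1534.40. Patient pays £1534.40; OOP now £4327.
#3 (£300): deductible already satisfied, so patient's share is 40% × £300 = £120. Patient owes £120 (running OOP £4447).

£120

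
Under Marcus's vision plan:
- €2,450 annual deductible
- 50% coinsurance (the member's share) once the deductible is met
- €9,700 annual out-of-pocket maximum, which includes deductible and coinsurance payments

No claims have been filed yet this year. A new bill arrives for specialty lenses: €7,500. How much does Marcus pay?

Deductible not yet touched, so the first €2,450 of the bill goes to the deductible.
The remaining €5,050 (= €7,500 − €2,450) moves to coinsurance.
Coinsurance: €5,050 × 50% = €2,525.
So the member owes €2,450 + €2,525 = €4,975 before any cap.
Total out-of-pocket so far would be €0 + €4,975 = €4,975, below the €9,700 cap — no reduction.

€4,975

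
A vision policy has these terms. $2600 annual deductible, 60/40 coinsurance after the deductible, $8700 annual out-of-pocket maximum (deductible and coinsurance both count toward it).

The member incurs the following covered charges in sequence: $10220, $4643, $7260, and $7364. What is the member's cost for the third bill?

Bill 1, $10220: $2600 finishes the deductible; $7620 goes to coinsurance; 40% of $7620 = $3048. Member pays $5648; OOP now $5648.
Bill 2, $4643: deductible already satisfied, so member's share is 40% × $4643 = $1857.20. Member owes $1857.20 (running OOP $7505.20).
Bill 3, $7260: deductible already satisfied, so member's share is 40% × $7260 = $2904. OOP would hit $10409.20 > $8700, so the cap limits the member to $8700 − $7505.20 = $1194.80.

$1194.80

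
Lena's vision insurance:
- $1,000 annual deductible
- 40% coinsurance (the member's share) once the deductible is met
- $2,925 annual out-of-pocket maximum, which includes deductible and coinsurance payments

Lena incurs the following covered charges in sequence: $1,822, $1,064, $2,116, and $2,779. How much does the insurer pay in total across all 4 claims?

Bill 1, $1,822: $1,000 to deductible, leaving $822; 40% of $822 = $328.80. Member owes $1,328.80 (running OOP $1,328.80). Insurer: $1,822 − $1,328.80 = $493.20.
Bill 2, $1,064: 40% coinsurance on $1,064 = $425.60. Member owes $425.60 (running OOP $1,754.40). Plan pays $1,064 − $425.60 = $638.40.
Bill 3, $2,116: deductible met; 40% of $2,116 = $846.40. Cost to member: $846.40. OOP to date $2,600.80. Insurer: $2,116 − $846.40 = $1,269.60.
Bill 4, $2,779: deductible met; 40% of $2,779 = $1,111.60. Adding that to $2,600.80 gives $3,712.40, past the $2,925 cap; member pays only $2,925 − $2,600.80 = $324.20. Insurer: $2,779 − $324.20 = $2,454.80.
Insurer total: $493.20 + $638.40 + $1,269.60 + $2,454.80 = $4,856.

$4,856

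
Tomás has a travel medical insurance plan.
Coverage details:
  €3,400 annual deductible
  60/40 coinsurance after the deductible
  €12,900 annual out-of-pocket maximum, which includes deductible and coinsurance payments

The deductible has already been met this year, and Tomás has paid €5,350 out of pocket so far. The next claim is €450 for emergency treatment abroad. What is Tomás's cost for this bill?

€180

With the deductible met, the entire €450 is subject to coinsurance.
Traveler's 40% share of €450 is €180.
Year-to-date out-of-pocket becomes €5,350 + €180 = €5,530, still under the €12,900 maximum, so no cap applies.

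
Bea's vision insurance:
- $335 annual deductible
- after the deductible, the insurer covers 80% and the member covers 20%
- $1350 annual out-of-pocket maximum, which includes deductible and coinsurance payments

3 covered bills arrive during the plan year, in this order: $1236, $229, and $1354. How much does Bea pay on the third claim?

#1 ($1236): $335 finishes the deductible; $901 goes to coinsurance; member's 20% is $180.20. Member owes $515.20 (running OOP $515.20).
#2 ($229): deductible already satisfied, so member's share is 20% × $229 = $45.80. Member pays $45.80; OOP now $561.
#3 ($1354): deductible already satisfied, so member's share is 20% × $1354 = $270.80. Member pays $270.80; OOP now $831.80.

$270.80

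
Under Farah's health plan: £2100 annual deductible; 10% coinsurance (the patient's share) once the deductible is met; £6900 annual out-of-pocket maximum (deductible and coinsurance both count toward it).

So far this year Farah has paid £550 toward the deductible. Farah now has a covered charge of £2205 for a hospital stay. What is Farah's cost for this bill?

Remaining deductible: £2100 − £550 = £1550.
After the £1550 deductible portion, £2205 − £1550 = £655 is subject to coinsurance.
Coinsurance: £655 × 10% = £65.50.
Patient responsibility before any cap: £1550 + £65.50 = £1615.50.
Cumulative spending £550 + £1615.50 = £2165.50 stays under the £6900 maximum.

£1615.50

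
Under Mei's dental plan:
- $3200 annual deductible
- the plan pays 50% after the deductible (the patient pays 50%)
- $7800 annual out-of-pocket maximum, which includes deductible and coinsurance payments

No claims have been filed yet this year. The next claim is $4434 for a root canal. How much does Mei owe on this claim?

$3817

Nothing has been paid toward the $3200 deductible, so the first $3200 of this charge is applied there.
After the $3200 deductible portion, $4434 − $3200 = $1234 is subject to coinsurance.
50% of $1234 = $617 falls to the patient.
That puts the patient's cost at $3200 + $617 = $3817 before any cap.
Year-to-date out-of-pocket becomes $0 + $3817 = $3817, still under the $7800 maximum, so no cap applies.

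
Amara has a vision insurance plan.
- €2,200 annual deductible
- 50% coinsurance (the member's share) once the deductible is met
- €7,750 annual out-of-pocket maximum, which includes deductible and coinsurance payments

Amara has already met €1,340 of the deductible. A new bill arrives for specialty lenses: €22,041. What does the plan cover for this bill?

€15,631

Remaining deductible: €2,200 − €1,340 = €860.
The remaining €21,181 (= €22,041 − €860) moves to coinsurance.
Coinsurance: €21,181 × 50% = €10,590.50.
That puts the member's cost at €860 + €10,590.50 = €11,450.50 before any cap.
Year-to-date out-of-pocket would reach €1,340 + €11,450.50 = €12,790.50, above the €7,750 maximum, so the member pays only €7,750 − €1,340 = €6,410.
Insurer pays the balance: €22,041 − €6,410 = €15,631.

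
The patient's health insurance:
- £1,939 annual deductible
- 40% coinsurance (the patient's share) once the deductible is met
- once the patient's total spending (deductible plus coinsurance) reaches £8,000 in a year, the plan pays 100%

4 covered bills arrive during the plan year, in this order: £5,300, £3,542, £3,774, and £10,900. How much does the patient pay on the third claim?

Claim 1 — £5,300: £1,939 finishes the deductible; £3,361 goes to coinsurance; patient's 40% is £1,344.40. Cost to patient: £3,283.40. OOP to date £3,283.40.
Claim 2 — £3,542: 40% coinsurance on £3,542 = £1,416.80. Cost to patient: £1,416.80. OOP to date £4,700.20.
Claim 3 — £3,774: deductible already satisfied, so patient's share is 40% × £3,774 = £1,509.60. Cost to patient: £1,509.60. OOP to date £6,209.80.

£1,509.60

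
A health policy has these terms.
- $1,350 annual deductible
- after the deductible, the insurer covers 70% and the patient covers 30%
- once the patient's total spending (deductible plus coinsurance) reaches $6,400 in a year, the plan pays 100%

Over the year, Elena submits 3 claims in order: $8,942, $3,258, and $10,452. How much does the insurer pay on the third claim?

Bill 1, $8,942: $1,350 to deductible, leaving $7,592; 30% of $7,592 = $2,277.60. Cost to patient: $3,627.60. OOP to date $3,627.60. Plan pays $8,942 − $3,627.60 = $5,314.40.
Bill 2, $3,258: deductible met; 30% of $3,258 = $977.40. Patient owes $977.40 (running OOP $4,605). Insurer: $3,258 − $977.40 = $2,280.60.
Bill 3, $10,452: deductible met; 30% of $10,452 = $3,135.60. OOP would hit $7,740.60 > $6,400, so the cap limits the patient to $6,400 − $4,605 = $1,795. Insurer: $10,452 − $1,795 = $8,657.

$8,657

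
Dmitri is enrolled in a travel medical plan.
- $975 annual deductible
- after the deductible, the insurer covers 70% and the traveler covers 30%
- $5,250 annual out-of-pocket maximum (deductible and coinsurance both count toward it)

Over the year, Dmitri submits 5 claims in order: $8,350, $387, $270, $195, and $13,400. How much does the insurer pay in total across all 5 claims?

#1 ($8,350): $975 finishes the deductible; $7,375 goes to coinsurance; traveler's 30% is $2,212.50. Traveler owes $3,187.50 (running OOP $3,187.50). Insurer: $8,350 − $3,187.50 = $5,162.50.
#2 ($387): 30% coinsurance on $387 = $116.10. Traveler pays $116.10; OOP now $3,303.60. Plan pays $387 − $116.10 = $270.90.
#3 ($270): deductible already satisfied, so traveler's share is 30% × $270 = $81. Traveler owes $81 (running OOP $3,384.60). Plan pays $270 − $81 = $189.
#4 ($195): 30% coinsurance on $195 = $58.50. Traveler owes $58.50 (running OOP $3,443.10). Insurer: $195 − $58.50 = $136.50.
#5 ($13,400): 30% coinsurance on $13,400 = $4,020. Adding that to $3,443.10 gives $7,463.10, past the $5,250 cap; traveler pays only $5,250 − $3,443.10 = $1,806.90. Plan pays $13,400 − $1,806.90 = $11,593.10.
Insurer total: $5,162.50 + $270.90 + $189 + $136.50 + $11,593.10 = $17,352.

$17,352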